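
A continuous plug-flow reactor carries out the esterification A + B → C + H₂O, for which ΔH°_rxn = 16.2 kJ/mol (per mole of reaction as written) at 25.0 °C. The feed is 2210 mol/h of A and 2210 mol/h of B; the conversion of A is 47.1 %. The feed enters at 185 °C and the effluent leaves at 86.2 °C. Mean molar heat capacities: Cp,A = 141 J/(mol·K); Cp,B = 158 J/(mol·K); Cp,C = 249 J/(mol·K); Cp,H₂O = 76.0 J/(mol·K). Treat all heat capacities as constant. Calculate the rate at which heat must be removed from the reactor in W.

Q_out = 13000 W

Extent of reaction ξ = 0.471 × 2210 = 1040.9 mol/h
Reaction term: ξ·ΔH°_rxn = 1040.9 × 16.2 = 16863 kJ/h
Sensible, feed 185→25 °C: -105730 kJ/h
Outlet flows (mol/h): A 1169.1, B 1169.1, C 1040.9, H₂O 1040.9
Sensible, products 25→86.2 °C: 42097 kJ/h
Q = ΔH = -46767 kJ/h = -12.991 kW
Heat removed = 12991 W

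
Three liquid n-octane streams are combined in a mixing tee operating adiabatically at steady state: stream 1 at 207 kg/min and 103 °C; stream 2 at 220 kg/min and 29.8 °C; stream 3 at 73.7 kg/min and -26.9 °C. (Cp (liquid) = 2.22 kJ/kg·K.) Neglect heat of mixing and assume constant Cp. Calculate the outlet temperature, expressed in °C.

T_out = 51.7 °C

No heat crosses the boundary, so H_out = H_in.
Σ ṁᵢCp,ᵢTᵢ = 207×2.22×103 + 220×2.22×29.8 + 73.7×2.22×-26.9 = 57486
Σ ṁᵢCp,ᵢ = 207×2.22 + 220×2.22 + 73.7×2.22 = 1111.6
T_out = 57486 / 1111.6 = 51.717 °C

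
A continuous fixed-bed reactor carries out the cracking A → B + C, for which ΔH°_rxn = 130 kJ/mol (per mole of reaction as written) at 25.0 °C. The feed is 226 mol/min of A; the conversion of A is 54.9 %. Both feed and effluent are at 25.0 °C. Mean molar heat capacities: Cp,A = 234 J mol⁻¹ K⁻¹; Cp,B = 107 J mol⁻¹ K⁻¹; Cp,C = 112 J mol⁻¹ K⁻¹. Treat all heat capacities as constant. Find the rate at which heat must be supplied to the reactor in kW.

Q_in = 269 kW

Extent of reaction ξ = 0.549 × 226 = 124.07 mol/min
Reaction term: ξ·ΔH°_rxn = 124.07 × 130 = 16130 kJ/min
Q = ΔH = 16130 kJ/min = 268.83 kW
Heat supplied = 268.83 kW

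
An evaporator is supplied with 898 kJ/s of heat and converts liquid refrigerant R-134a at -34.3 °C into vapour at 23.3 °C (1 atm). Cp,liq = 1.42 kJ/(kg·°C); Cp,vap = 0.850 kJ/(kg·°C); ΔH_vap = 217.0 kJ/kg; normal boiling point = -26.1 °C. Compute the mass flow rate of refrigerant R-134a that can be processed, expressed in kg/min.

Δh = 1.42×(-26.1−-34.3) + 217.0 + 0.850×(23.3−-26.1) = 270.63 kJ/kg
Q = 898 kJ/s = 898 kJ/s = 53880 kJ/min
ṁ = Q/Δh = 53880 / 270.63 = 199.09 kg/min

ṁ = 199 kg/min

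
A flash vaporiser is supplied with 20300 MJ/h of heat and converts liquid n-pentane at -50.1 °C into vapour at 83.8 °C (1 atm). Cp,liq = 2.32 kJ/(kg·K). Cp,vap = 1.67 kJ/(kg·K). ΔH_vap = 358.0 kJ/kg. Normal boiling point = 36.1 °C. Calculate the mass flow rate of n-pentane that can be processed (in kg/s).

Δh = 2.32×(36.1−-50.1) + 358.0 + 1.67×(83.8−36.1) = 637.64 kJ/kg
Q = 20300 MJ/h = 5638.9 kJ/s = 5638.9 kJ/s
ṁ = Q/Δh = 5638.9 / 637.64 = 8.8433 kg/s

ṁ = 8.84 kg/s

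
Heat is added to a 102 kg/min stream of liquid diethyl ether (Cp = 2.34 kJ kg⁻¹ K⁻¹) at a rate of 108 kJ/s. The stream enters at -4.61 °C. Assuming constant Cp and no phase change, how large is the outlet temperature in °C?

T_out = 22.5 °C

Q = 108 kJ/s = 6480 kJ/min
ΔT = Q/(ṁ·Cp) = 6480/(102×2.34) = 27.149 K
T_out = -4.61 + 27.149 = 22.539 °C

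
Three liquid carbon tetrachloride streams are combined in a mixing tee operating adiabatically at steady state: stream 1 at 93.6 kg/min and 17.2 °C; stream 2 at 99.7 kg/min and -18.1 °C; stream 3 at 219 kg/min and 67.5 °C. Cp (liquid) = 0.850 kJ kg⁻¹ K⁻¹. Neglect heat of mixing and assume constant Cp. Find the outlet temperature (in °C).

Adiabatic, steady state ⇒ Σ ṁᵢCp,ᵢ(T_out − Tᵢ) = 0
T_out = Σ ṁᵢCp,ᵢTᵢ / Σ ṁᵢCp,ᵢ
      = 12400 / 350.45 = 35.382 °C

T_out = 35.4 °C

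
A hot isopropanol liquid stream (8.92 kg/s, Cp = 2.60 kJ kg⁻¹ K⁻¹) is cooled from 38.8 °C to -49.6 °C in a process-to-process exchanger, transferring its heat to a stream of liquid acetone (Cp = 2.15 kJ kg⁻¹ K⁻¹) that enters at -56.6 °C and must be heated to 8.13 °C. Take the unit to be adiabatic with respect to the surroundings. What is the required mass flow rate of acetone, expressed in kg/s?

Heat released by hot stream: Q = 8.92 × 2.60 × (38.8 − -49.6) = 2050.2 kJ/s
Energy balance on cold side (adiabatic exchanger): Q = ṁ_c·Cp_c·(T_c,out − T_c,in)
ṁ_c = 2050.2 / [2.15 × (8.13 − -56.6)] = 14.731 kg/s

ṁ_c = 14.7 kg/s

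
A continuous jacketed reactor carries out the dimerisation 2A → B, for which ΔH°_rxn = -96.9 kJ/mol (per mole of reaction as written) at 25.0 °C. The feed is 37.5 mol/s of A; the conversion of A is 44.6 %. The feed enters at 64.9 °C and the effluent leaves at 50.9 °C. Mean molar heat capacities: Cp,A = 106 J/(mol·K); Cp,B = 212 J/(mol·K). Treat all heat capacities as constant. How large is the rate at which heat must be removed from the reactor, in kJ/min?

Extent of reaction ξ = 0.446 × 37.5 / 2 = 8.3625 mol/s
Reaction term: ξ·ΔH°_rxn = 8.3625 × -96.9 = -810.33 kJ/s
Sensible, feed 64.9→25 °C: -158.6 kJ/s
Outlet flows (mol/s): A 20.775, B 8.3625
Sensible, products 25→50.9 °C: 102.95 kJ/s
Q = ΔH = -865.98 kJ/s = -865.98 kW
Heat removed = 51959 kJ/min

Q_out = 52000 kJ/min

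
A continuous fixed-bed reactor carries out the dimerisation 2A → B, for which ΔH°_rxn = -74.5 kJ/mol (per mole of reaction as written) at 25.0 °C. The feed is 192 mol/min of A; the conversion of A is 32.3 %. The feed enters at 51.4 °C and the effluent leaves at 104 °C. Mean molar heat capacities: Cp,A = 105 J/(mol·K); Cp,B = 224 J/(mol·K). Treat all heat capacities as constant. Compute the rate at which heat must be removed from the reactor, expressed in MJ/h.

Extent of reaction ξ = 0.323 × 192 / 2 = 31.008 mol/min
Reaction term: ξ·ΔH°_rxn = 31.008 × -74.5 = -2310.1 kJ/min
Sensible, feed 51.4→25 °C: -532.22 kJ/min
Outlet flows (mol/min): A 129.98, B 31.008
Sensible, products 25→104 °C: 1626.9 kJ/min
Q = ΔH = -1215.4 kJ/min = -20.256 kW
Heat removed = 72.923 MJ/h

Q_out = 72.9 MJ/h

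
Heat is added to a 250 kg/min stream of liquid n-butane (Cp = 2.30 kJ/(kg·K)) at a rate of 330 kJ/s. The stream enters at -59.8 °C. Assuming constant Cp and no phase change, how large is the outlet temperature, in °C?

Q = 330 kJ/s = 19800 kJ/min
ΔT = Q/(ṁ·Cp) = 19800/(250×2.30) = 34.435 K
T_out = -59.8 + 34.435 = -25.365 °C

T_out = -25.4 °C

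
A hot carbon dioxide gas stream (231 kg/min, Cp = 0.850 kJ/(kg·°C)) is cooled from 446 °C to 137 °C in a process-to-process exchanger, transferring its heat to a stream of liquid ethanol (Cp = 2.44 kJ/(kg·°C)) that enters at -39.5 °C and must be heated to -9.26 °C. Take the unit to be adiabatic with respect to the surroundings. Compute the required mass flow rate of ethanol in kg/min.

ṁ_c = 822 kg/min

Heat released by hot stream: Q = 231 × 0.850 × (446 − 137) = 60672 kJ/min
Energy balance on cold side (adiabatic exchanger): Q = ṁ_c·Cp_c·(T_c,out − T_c,in)
ṁ_c = 60672 / [2.44 × (-9.26 − -39.5)] = 822.28 kg/min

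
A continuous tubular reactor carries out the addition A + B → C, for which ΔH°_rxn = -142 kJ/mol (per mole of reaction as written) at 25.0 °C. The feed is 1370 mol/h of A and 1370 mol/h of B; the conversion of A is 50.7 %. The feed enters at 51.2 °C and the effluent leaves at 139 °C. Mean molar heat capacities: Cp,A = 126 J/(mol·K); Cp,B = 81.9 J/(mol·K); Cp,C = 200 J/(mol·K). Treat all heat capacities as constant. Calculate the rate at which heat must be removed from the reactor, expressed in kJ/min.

Extent of reaction ξ = 0.507 × 1370 = 694.59 mol/h
Reaction term: ξ·ΔH°_rxn = 694.59 × -142 = -98632 kJ/h
Sensible, feed 51.2→25 °C: -7462.4 kJ/h
Outlet flows (mol/h): A 675.41, B 675.41, C 694.59
Sensible, products 25→139 °C: 31844 kJ/h
Q = ΔH = -74250 kJ/h = -20.625 kW
Heat removed = 1237.5 kJ/min

Q_out = 1240 kJ/min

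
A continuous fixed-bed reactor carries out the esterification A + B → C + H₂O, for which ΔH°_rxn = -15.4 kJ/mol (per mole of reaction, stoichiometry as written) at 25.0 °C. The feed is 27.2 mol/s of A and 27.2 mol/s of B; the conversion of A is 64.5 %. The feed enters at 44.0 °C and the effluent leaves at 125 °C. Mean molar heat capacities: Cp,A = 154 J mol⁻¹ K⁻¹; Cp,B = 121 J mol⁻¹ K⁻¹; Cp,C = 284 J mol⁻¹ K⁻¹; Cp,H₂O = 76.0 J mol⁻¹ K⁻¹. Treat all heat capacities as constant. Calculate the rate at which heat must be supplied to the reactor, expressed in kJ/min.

Extent of reaction ξ = 0.645 × 27.2 = 17.544 mol/s
Reaction term: ξ·ΔH°_rxn = 17.544 × -15.4 = -270.18 kJ/s
Sensible, feed 44.0→25 °C: -142.12 kJ/s
Outlet flows (mol/s): A 9.656, B 9.656, C 17.544, H₂O 17.544
Sensible, products 25→125 °C: 897.12 kJ/s
Q = ΔH = 484.83 kJ/s = 484.83 kW
Heat supplied = 29090 kJ/min

Q_in = 29100 kJ/min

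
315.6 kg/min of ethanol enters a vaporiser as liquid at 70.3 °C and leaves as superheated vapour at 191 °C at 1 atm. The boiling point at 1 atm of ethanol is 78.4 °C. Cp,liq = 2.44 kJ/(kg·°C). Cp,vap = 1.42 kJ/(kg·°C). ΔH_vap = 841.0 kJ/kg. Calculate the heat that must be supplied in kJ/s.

liquid 70.3→78.4 °C: 19.764 kJ/kg
vaporisation at 78.4 °C: 841 kJ/kg
vapour 78.4→191 °C: 159.89 kJ/kg
Δh = 19.764 + 841 + 159.89 = 1020.7 kJ/kg
Q = ṁ·Δh = 315.6 kg/min × 1020.7 kJ/kg = 322120 kJ/min
|Q| = 5368.7 kW

Q = 5370 kJ/s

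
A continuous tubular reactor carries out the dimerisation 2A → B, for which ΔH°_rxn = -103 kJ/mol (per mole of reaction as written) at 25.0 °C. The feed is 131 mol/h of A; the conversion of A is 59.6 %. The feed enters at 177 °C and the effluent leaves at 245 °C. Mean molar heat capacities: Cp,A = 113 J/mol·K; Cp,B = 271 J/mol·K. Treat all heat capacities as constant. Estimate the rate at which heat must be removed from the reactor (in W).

Extent of reaction ξ = 0.596 × 131 / 2 = 39.038 mol/h
Reaction term: ξ·ΔH°_rxn = 39.038 × -103 = -4020.9 kJ/h
Sensible, feed 177→25 °C: -2250.1 kJ/h
Outlet flows (mol/h): A 52.924, B 39.038
Sensible, products 25→245 °C: 3643.1 kJ/h
Q = ΔH = -2627.8 kJ/h = -0.72995 kW
Heat removed = 729.95 W

Q_out = 730 W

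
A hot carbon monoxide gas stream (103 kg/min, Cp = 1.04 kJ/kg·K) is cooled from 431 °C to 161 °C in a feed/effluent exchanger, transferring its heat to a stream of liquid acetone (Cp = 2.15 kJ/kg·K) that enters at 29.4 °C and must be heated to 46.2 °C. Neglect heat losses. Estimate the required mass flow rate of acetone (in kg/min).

Heat released by hot stream: Q = 103 × 1.04 × (431 − 161) = 28922 kJ/min
Energy balance on cold side (adiabatic exchanger): Q = ṁ_c·Cp_c·(T_c,out − T_c,in)
ṁ_c = 28922 / [2.15 × (46.2 − 29.4)] = 800.73 kg/min

ṁ_c = 801 kg/min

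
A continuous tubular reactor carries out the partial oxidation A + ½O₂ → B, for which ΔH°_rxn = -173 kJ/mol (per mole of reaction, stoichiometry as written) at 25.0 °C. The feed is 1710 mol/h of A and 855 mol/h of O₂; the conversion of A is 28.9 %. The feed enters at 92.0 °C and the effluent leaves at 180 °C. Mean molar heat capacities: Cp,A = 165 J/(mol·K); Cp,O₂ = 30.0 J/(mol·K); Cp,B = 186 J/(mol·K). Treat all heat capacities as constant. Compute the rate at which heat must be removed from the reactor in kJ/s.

Extent of reaction ξ = 0.289 × 1710 = 494.19 mol/h
Reaction term: ξ·ΔH°_rxn = 494.19 × -173 = -85495 kJ/h
Sensible, feed 92.0→25 °C: -20623 kJ/h
Outlet flows (mol/h): A 1215.8, O₂ 607.9, B 494.19
Sensible, products 25→180 °C: 48169 kJ/h
Q = ΔH = -57949 kJ/h = -16.097 kW
Heat removed = 16.097 kJ/s

Q_out = 16.1 kJ/s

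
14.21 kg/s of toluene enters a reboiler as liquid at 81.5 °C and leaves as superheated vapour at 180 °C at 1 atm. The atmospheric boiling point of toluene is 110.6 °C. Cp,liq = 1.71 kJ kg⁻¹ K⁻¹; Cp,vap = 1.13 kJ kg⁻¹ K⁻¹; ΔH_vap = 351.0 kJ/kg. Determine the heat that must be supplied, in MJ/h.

liquid 81.5→110.6 °C: 49.761 kJ/kg
vaporisation at 110.6 °C: 351 kJ/kg
vapour 110.6→180 °C: 78.422 kJ/kg
Δh = 49.761 + 351 + 78.422 = 479.18 kJ/kg
Q = ṁ·Δh = 14.21 kg/s × 479.18 kJ/kg = 6809.2 kJ/s
|Q| = 6809.2 kW = 24513 MJ/h

Q = 24500 MJ/h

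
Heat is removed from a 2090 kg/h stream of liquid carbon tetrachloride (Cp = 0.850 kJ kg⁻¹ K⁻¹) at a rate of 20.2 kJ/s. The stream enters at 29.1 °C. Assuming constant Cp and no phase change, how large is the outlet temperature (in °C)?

T_out = -11.8 °C

Q = 20.2 kJ/s = 72720 kJ/h
ΔT = Q/(ṁ·Cp) = 72720/(2090×0.850) = 40.934 K
T_out = 29.1 − 40.934 = -11.834 °C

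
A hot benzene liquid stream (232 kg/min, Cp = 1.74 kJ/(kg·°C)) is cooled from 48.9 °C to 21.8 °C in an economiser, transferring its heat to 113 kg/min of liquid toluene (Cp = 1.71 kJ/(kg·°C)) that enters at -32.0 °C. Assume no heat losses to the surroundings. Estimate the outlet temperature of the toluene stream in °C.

T_c,out = 24.6 °C

Heat released by hot stream: Q = 232 × 1.74 × (48.9 − 21.8) = 10940 kJ/min
Energy balance on cold side (adiabatic exchanger): Q = ṁ_c·Cp_c·(T_c,out − T_c,in)
T_c,out = -32.0 + 10940/(113 × 1.71) = 24.615 °C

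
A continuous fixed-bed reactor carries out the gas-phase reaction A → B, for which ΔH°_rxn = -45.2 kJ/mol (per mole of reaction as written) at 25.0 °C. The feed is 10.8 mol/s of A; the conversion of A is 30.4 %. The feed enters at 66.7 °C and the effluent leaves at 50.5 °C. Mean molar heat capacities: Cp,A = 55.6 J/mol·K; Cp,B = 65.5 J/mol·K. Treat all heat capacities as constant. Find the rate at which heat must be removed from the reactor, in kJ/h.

Q_out = 566000 kJ/h

Extent of reaction ξ = 0.304 × 10.8 = 3.2832 mol/s
Reaction term: ξ·ΔH°_rxn = 3.2832 × -45.2 = -148.4 kJ/s
Sensible, feed 66.7→25 °C: -25.04 kJ/s
Outlet flows (mol/s): A 7.5168, B 3.2832
Sensible, products 25→50.5 °C: 16.141 kJ/s
Q = ΔH = -157.3 kJ/s = -157.3 kW
Heat removed = 566280 kJ/h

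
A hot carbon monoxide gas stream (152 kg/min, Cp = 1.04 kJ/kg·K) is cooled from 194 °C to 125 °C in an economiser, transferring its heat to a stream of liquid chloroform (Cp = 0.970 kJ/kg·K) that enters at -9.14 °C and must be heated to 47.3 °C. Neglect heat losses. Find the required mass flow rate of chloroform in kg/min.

ṁ_c = 199 kg/min

Heat released by hot stream: Q = 152 × 1.04 × (194 − 125) = 10908 kJ/min
Energy balance on cold side (adiabatic exchanger): Q = ṁ_c·Cp_c·(T_c,out − T_c,in)
ṁ_c = 10908 / [0.970 × (47.3 − -9.14)] = 199.24 kg/min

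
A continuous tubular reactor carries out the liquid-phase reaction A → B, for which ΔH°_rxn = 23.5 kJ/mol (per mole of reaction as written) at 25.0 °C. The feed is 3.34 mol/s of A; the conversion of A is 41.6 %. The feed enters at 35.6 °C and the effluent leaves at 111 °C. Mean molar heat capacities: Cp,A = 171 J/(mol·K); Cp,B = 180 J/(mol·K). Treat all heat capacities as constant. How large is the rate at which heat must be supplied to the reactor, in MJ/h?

Extent of reaction ξ = 0.416 × 3.34 = 1.3894 mol/s
Reaction term: ξ·ΔH°_rxn = 1.3894 × 23.5 = 32.652 kJ/s
Sensible, feed 35.6→25 °C: -6.0541 kJ/s
Outlet flows (mol/s): A 1.9506, B 1.3894
Sensible, products 25→111 °C: 50.193 kJ/s
Q = ΔH = 76.791 kJ/s = 76.791 kW
Heat supplied = 276.45 MJ/h

Q_in = 276 MJ/h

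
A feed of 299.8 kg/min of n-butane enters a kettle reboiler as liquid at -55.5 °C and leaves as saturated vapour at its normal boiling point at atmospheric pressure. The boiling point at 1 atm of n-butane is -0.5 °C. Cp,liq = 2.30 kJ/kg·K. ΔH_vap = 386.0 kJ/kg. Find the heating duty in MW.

Q = 2.56 MW

liquid -55.5→-0.5 °C: 126.5 kJ/kg
vaporisation at -0.5 °C: 386 kJ/kg
Δh = 126.5 + 386 = 512.5 kJ/kg
Q = ṁ·Δh = 299.8 kg/min × 512.5 kJ/kg = 153650 kJ/min
|Q| = 2560.8 kW = 2.5608 MW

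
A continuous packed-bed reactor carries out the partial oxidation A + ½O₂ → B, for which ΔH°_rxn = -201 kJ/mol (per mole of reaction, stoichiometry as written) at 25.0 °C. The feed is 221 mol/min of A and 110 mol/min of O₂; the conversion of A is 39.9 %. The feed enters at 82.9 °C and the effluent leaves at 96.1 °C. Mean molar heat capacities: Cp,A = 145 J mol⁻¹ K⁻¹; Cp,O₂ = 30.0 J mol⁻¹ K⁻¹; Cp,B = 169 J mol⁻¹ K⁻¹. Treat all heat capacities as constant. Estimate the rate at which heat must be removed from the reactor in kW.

Q_out = 287 kW

Extent of reaction ξ = 0.399 × 221 = 88.179 mol/min
Reaction term: ξ·ΔH°_rxn = 88.179 × -201 = -17724 kJ/min
Sensible, feed 82.9→25 °C: -2046.5 kJ/min
Outlet flows (mol/min): A 132.82, O₂ 65.91, B 88.179
Sensible, products 25→96.1 °C: 2569.5 kJ/min
Q = ΔH = -17201 kJ/min = -286.68 kW
Heat removed = 286.68 kW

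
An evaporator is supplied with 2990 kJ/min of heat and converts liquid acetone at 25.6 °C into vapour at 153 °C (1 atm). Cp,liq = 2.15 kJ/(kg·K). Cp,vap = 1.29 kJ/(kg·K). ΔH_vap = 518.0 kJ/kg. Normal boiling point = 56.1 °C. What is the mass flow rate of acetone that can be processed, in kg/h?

Δh = 2.15×(56.1−25.6) + 518.0 + 1.29×(153−56.1) = 708.58 kJ/kg
Q = 2990 kJ/min = 49.833 kJ/s = 179400 kJ/h
ṁ = Q/Δh = 179400 / 708.58 = 253.18 kg/h

ṁ = 253 kg/h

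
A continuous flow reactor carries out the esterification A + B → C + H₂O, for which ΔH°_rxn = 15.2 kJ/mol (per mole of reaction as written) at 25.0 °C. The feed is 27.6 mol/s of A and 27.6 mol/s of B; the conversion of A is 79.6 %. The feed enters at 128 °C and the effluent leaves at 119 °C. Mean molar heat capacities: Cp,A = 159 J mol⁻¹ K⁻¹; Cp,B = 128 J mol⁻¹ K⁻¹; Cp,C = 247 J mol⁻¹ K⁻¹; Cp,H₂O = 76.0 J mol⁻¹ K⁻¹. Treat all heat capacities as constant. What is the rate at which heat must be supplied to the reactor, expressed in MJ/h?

Q_in = 1210 MJ/h

Extent of reaction ξ = 0.796 × 27.6 = 21.97 mol/s
Reaction term: ξ·ΔH°_rxn = 21.97 × 15.2 = 333.94 kJ/s
Sensible, feed 128→25 °C: -815.88 kJ/s
Outlet flows (mol/s): A 5.6304, B 5.6304, C 21.97, H₂O 21.97
Sensible, products 25→119 °C: 818.94 kJ/s
Q = ΔH = 336.99 kJ/s = 336.99 kW
Heat supplied = 1213.2 MJ/h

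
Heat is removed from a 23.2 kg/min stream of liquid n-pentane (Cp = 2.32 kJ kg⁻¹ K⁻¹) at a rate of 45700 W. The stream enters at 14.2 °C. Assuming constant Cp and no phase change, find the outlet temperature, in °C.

Q = 45700 W = 2742 kJ/min
ΔT = Q/(ṁ·Cp) = 2742/(23.2×2.32) = 50.944 K
T_out = 14.2 − 50.944 = -36.744 °C

T_out = -36.7 °C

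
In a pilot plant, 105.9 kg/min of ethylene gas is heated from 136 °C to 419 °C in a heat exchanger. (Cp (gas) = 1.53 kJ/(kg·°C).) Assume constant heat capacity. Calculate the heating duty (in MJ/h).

Q = ṁ·Cp·ΔT = 105.9 × 1.53 × (419 − 136) = 45854 kJ/min
Converting: 45854 / 60 s = 764.23 kW
Heating duty = 2751.2 MJ/h

Q = 2750 MJ/h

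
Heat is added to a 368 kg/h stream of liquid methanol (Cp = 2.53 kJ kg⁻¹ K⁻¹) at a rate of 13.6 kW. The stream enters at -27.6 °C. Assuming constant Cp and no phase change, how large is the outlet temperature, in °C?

Q = 13.6 kW = 48960 kJ/h
ΔT = Q/(ṁ·Cp) = 48960/(368×2.53) = 52.586 K
T_out = -27.6 + 52.586 = 24.986 °C

T_out = 25.0 °C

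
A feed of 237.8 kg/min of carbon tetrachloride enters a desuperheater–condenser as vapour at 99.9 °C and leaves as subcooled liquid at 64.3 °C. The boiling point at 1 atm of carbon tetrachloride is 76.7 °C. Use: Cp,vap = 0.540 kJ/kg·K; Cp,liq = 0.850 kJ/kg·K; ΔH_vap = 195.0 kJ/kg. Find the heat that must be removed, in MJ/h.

Q_c = 3110 MJ/h

vapour 99.9→76.7 °C: -12.528 kJ/kg
condensation at 76.7 °C: -195 kJ/kg
liquid 76.7→64.3 °C: -10.54 kJ/kg
Δh = -12.528 + -195 + -10.54 = -218.07 kJ/kg
Q = ṁ·Δh = 237.8 kg/min × -218.07 kJ/kg = -51857 kJ/min
|Q| = 864.28 kW = 3111.4 MJ/h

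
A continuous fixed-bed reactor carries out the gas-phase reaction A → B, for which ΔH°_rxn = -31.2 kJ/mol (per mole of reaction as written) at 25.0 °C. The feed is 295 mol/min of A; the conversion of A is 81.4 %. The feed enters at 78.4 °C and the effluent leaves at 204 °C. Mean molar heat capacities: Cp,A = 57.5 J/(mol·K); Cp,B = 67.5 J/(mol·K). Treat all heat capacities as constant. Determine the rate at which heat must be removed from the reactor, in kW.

Extent of reaction ξ = 0.814 × 295 = 240.13 mol/min
Reaction term: ξ·ΔH°_rxn = 240.13 × -31.2 = -7492.1 kJ/min
Sensible, feed 78.4→25 °C: -905.8 kJ/min
Outlet flows (mol/min): A 54.87, B 240.13
Sensible, products 25→204 °C: 3466.1 kJ/min
Q = ΔH = -4931.7 kJ/min = -82.196 kW
Heat removed = 82.196 kW

Q_out = 82.2 kW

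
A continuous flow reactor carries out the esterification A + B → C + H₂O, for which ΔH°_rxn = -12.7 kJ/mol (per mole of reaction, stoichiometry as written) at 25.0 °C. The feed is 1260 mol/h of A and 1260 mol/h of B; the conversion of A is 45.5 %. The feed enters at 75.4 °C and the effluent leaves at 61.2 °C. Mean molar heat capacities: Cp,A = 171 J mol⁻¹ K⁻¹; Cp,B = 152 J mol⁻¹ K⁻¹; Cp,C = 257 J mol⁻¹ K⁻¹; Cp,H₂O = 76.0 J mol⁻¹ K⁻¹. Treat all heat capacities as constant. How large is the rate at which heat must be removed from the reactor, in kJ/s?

Extent of reaction ξ = 0.455 × 1260 = 573.3 mol/h
Reaction term: ξ·ΔH°_rxn = 573.3 × -12.7 = -7280.9 kJ/h
Sensible, feed 75.4→25 °C: -20512 kJ/h
Outlet flows (mol/h): A 686.7, B 686.7, C 573.3, H₂O 573.3
Sensible, products 25→61.2 °C: 14940 kJ/h
Q = ΔH = -12852 kJ/h = -3.5701 kW
Heat removed = 3.5701 kJ/s

Q_out = 3.57 kJ/s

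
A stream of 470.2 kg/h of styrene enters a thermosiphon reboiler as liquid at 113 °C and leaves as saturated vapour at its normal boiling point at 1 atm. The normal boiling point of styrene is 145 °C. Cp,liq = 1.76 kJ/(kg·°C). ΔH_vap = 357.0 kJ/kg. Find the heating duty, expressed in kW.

liquid 113→145 °C: 56.32 kJ/kg
vaporisation at 145 °C: 357 kJ/kg
Δh = 56.32 + 357 = 413.32 kJ/kg
Q = ṁ·Δh = 470.2 kg/h × 413.32 kJ/kg = 194340 kJ/h
|Q| = 53.984 kW

Q = 54.0 kW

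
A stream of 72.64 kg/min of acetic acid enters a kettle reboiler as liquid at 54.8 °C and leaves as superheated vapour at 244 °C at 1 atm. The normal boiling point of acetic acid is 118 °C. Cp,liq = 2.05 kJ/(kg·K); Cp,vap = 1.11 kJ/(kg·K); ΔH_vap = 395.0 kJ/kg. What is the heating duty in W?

liquid 54.8→118 °C: 129.56 kJ/kg
vaporisation at 118 °C: 395 kJ/kg
vapour 118→244 °C: 139.86 kJ/kg
Δh = 129.56 + 395 + 139.86 = 664.42 kJ/kg
Q = ṁ·Δh = 72.64 kg/min × 664.42 kJ/kg = 48263 kJ/min
|Q| = 804.39 kW = 804390 W

Q = 804000 W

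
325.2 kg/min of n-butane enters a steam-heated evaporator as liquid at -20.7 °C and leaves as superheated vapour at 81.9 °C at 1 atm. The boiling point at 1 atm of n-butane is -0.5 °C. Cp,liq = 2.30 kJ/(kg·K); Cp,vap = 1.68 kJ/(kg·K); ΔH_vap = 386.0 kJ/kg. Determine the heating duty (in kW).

liquid -20.7→-0.5 °C: 46.46 kJ/kg
vaporisation at -0.5 °C: 386 kJ/kg
vapour -0.5→81.9 °C: 138.43 kJ/kg
Δh = 46.46 + 386 + 138.43 = 570.89 kJ/kg
Q = ṁ·Δh = 325.2 kg/min × 570.89 kJ/kg = 185650 kJ/min
|Q| = 3094.2 kW

Q = 3090 kW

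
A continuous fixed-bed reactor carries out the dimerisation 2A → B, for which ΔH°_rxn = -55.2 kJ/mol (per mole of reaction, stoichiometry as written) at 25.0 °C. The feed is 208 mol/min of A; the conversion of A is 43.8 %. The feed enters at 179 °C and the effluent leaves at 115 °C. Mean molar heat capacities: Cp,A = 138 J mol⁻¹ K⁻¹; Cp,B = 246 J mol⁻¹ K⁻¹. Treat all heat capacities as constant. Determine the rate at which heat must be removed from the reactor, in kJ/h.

Q_out = 268000 kJ/h

Extent of reaction ξ = 0.438 × 208 / 2 = 45.552 mol/min
Reaction term: ξ·ΔH°_rxn = 45.552 × -55.2 = -2514.5 kJ/min
Sensible, feed 179→25 °C: -4420.4 kJ/min
Outlet flows (mol/min): A 116.9, B 45.552
Sensible, products 25→115 °C: 2460.4 kJ/min
Q = ΔH = -4474.5 kJ/min = -74.575 kW
Heat removed = 268470 kJ/h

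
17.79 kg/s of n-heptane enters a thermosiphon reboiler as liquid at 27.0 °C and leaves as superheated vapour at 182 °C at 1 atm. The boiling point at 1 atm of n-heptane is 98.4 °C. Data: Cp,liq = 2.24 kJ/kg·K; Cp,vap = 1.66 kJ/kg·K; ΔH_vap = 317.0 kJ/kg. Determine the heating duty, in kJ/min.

liquid 27.0→98.4 °C: 159.94 kJ/kg
vaporisation at 98.4 °C: 317 kJ/kg
vapour 98.4→182 °C: 138.78 kJ/kg
Δh = 159.94 + 317 + 138.78 = 615.71 kJ/kg
Q = ṁ·Δh = 17.79 kg/s × 615.71 kJ/kg = 10954 kJ/s
|Q| = 10954 kW = 657210 kJ/min

Q = 657000 kJ/min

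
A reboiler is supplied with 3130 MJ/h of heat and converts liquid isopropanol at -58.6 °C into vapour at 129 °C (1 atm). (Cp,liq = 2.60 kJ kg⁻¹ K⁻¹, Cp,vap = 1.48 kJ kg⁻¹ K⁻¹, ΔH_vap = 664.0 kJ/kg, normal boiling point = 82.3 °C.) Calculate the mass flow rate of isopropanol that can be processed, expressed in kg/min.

ṁ = 47.4 kg/min

Δh = 2.60×(82.3−-58.6) + 664.0 + 1.48×(129−82.3) = 1099.5 kJ/kg
Q = 3130 MJ/h = 869.44 kJ/s = 52167 kJ/min
ṁ = Q/Δh = 52167 / 1099.5 = 47.448 kg/min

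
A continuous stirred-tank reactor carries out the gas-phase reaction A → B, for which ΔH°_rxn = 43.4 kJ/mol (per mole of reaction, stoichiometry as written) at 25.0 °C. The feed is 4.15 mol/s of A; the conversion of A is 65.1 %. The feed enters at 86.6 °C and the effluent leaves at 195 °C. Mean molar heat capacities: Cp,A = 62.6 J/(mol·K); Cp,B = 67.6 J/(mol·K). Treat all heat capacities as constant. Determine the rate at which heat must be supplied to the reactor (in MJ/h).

Extent of reaction ξ = 0.651 × 4.15 = 2.7017 mol/s
Reaction term: ξ·ΔH°_rxn = 2.7017 × 43.4 = 117.25 kJ/s
Sensible, feed 86.6→25 °C: -16.003 kJ/s
Outlet flows (mol/s): A 1.4484, B 2.7017
Sensible, products 25→195 °C: 46.461 kJ/s
Q = ΔH = 147.71 kJ/s = 147.71 kW
Heat supplied = 531.75 MJ/h

Q_in = 532 MJ/h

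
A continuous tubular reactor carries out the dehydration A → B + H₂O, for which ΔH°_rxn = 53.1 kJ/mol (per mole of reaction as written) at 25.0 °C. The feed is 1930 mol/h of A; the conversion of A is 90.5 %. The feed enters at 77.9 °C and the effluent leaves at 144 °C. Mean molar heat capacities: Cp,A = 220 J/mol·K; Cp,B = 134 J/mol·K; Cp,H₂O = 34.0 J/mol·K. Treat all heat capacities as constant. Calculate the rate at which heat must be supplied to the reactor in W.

Q_in = 30600 W

Extent of reaction ξ = 0.905 × 1930 = 1746.7 mol/h
Reaction term: ξ·ΔH°_rxn = 1746.7 × 53.1 = 92747 kJ/h
Sensible, feed 77.9→25 °C: -22461 kJ/h
Outlet flows (mol/h): A 183.35, B 1746.7, H₂O 1746.7
Sensible, products 25→144 °C: 39719 kJ/h
Q = ΔH = 110000 kJ/h = 30.557 kW
Heat supplied = 30557 W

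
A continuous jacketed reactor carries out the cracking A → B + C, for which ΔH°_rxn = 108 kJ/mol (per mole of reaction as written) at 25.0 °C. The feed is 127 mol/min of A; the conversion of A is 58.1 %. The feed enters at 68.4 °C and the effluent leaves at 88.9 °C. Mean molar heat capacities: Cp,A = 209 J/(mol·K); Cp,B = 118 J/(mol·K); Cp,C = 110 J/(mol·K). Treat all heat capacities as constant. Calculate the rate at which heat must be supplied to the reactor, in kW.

Q_in = 143 kW

Extent of reaction ξ = 0.581 × 127 = 73.787 mol/min
Reaction term: ξ·ΔH°_rxn = 73.787 × 108 = 7969 kJ/min
Sensible, feed 68.4→25 °C: -1152 kJ/min
Outlet flows (mol/min): A 53.213, B 73.787, C 73.787
Sensible, products 25→88.9 °C: 1785.7 kJ/min
Q = ΔH = 8602.7 kJ/min = 143.38 kW
Heat supplied = 143.38 kW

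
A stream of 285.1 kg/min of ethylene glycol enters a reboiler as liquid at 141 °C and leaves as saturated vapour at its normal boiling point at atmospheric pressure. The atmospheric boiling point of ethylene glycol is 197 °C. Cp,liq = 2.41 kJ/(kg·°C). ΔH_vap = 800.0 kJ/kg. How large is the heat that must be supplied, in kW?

liquid 141→197 °C: 134.96 kJ/kg
vaporisation at 197 °C: 800 kJ/kg
Δh = 134.96 + 800 = 934.96 kJ/kg
Q = ṁ·Δh = 285.1 kg/min × 934.96 kJ/kg = 266560 kJ/min
|Q| = 4442.6 kW

Q = 4440 kW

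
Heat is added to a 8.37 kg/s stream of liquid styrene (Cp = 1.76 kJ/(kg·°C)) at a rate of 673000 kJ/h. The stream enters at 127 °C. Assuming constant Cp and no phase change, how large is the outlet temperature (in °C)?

T_out = 140 °C

Q = 673000 kJ/h = 186.94 kJ/s
ΔT = Q/(ṁ·Cp) = 186.94/(8.37×1.76) = 12.69 K
T_out = 127 + 12.69 = 139.69 °C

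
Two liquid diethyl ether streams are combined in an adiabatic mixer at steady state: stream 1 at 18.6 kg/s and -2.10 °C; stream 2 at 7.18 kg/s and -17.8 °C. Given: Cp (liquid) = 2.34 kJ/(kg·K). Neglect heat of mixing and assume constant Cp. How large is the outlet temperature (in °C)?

T_out = -6.47 °C

Energy balance with Q = 0: Σ ṁᵢCp,ᵢ(T_out − Tᵢ) = 0
Σ ṁᵢCp,ᵢTᵢ = 18.6×2.34×-2.10 + 7.18×2.34×-17.8 = -390.46
Σ ṁᵢCp,ᵢ = 18.6×2.34 + 7.18×2.34 = 60.325
T_out = -390.46 / 60.325 = -6.4726 °C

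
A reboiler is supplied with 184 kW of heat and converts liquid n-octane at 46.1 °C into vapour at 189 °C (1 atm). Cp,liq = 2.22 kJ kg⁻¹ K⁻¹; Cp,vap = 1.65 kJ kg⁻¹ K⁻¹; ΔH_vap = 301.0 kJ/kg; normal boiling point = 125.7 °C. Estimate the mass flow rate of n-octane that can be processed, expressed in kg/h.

Δh = 2.22×(125.7−46.1) + 301.0 + 1.65×(189−125.7) = 582.16 kJ/kg
Q = 184 kW = 184 kJ/s = 662400 kJ/h
ṁ = Q/Δh = 662400 / 582.16 = 1137.8 kg/h

ṁ = 1140 kg/h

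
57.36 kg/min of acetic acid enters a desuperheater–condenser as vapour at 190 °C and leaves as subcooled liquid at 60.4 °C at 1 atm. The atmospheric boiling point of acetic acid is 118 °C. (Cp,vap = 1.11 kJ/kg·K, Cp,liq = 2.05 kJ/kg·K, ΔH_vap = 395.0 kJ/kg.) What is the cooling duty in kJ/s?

vapour 190→118 °C: -79.92 kJ/kg
condensation at 118 °C: -395 kJ/kg
liquid 118→60.4 °C: -118.08 kJ/kg
Δh = -79.92 + -395 + -118.08 = -593 kJ/kg
Q = ṁ·Δh = 57.36 kg/min × -593 kJ/kg = -34014 kJ/min
|Q| = 566.91 kW

Q_c = 567 kJ/s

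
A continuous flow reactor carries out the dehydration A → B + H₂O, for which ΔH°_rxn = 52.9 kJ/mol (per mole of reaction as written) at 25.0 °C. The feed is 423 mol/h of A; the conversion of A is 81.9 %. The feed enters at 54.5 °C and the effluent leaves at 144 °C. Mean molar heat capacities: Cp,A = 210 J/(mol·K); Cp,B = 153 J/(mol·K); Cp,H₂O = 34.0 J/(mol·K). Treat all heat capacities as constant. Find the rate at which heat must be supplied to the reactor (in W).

Q_in = 7040 W

Extent of reaction ξ = 0.819 × 423 = 346.44 mol/h
Reaction term: ξ·ΔH°_rxn = 346.44 × 52.9 = 18327 kJ/h
Sensible, feed 54.5→25 °C: -2620.5 kJ/h
Outlet flows (mol/h): A 76.563, B 346.44, H₂O 346.44
Sensible, products 25→144 °C: 9622.6 kJ/h
Q = ΔH = 25329 kJ/h = 7.0357 kW
Heat supplied = 7035.7 W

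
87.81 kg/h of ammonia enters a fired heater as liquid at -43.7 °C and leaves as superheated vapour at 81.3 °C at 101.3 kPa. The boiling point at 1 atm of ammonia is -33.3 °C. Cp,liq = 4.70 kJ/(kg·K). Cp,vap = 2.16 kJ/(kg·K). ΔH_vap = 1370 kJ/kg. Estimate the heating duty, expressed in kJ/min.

liquid -43.7→-33.3 °C: 48.88 kJ/kg
vaporisation at -33.3 °C: 1370 kJ/kg
vapour -33.3→81.3 °C: 247.54 kJ/kg
Δh = 48.88 + 1370 + 247.54 = 1666.4 kJ/kg
Q = ṁ·Δh = 87.81 kg/h × 1666.4 kJ/kg = 146330 kJ/h
|Q| = 40.647 kW = 2438.8 kJ/min

Q = 2440 kJ/min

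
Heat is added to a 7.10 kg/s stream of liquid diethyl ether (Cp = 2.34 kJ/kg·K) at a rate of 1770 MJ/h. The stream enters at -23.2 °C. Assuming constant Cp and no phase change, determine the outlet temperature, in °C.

T_out = 6.39 °C

Q = 1770 MJ/h = 491.67 kJ/s
ΔT = Q/(ṁ·Cp) = 491.67/(7.10×2.34) = 29.594 K
T_out = -23.2 + 29.594 = 6.3935 °C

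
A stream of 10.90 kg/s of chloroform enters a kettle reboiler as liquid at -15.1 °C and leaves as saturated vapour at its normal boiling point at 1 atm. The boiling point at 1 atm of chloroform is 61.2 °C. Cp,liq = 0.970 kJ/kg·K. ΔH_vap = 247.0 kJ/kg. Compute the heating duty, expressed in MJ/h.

liquid -15.1→61.2 °C: 74.011 kJ/kg
vaporisation at 61.2 °C: 247 kJ/kg
Δh = 74.011 + 247 = 321.01 kJ/kg
Q = ṁ·Δh = 10.90 kg/s × 321.01 kJ/kg = 3499 kJ/s
|Q| = 3499 kW = 12596 MJ/h

Q = 12600 MJ/h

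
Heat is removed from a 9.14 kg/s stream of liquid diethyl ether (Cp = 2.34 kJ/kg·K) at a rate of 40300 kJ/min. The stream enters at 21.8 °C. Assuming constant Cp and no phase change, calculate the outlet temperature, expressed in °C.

T_out = -9.60 °C

Q = 40300 kJ/min = 671.67 kJ/s
ΔT = Q/(ṁ·Cp) = 671.67/(9.14×2.34) = 31.404 K
T_out = 21.8 − 31.404 = -9.6045 °C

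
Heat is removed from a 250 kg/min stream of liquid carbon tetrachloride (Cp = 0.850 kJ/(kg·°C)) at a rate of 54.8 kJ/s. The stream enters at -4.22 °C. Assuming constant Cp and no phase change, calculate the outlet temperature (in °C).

T_out = -19.7 °C

Q = 54.8 kJ/s = 3288 kJ/min
ΔT = Q/(ṁ·Cp) = 3288/(250×0.850) = 15.473 K
T_out = -4.22 − 15.473 = -19.693 °C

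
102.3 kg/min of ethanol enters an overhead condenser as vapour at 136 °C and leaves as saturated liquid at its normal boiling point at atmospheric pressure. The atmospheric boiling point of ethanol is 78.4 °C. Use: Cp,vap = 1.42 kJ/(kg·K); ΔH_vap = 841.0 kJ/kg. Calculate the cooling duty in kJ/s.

vapour 136→78.4 °C: -81.792 kJ/kg
condensation at 78.4 °C: -841 kJ/kg
Δh = -81.792 + -841 = -922.79 kJ/kg
Q = ṁ·Δh = 102.3 kg/min × -922.79 kJ/kg = -94402 kJ/min
|Q| = 1573.4 kW

Q_c = 1570 kJ/s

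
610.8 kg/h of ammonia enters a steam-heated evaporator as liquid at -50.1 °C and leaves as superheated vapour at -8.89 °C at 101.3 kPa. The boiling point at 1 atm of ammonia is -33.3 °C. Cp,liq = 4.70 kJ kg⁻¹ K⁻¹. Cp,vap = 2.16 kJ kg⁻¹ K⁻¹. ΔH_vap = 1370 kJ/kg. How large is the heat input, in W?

liquid -50.1→-33.3 °C: 78.96 kJ/kg
vaporisation at -33.3 °C: 1370 kJ/kg
vapour -33.3→-8.89 °C: 52.726 kJ/kg
Δh = 78.96 + 1370 + 52.726 = 1501.7 kJ/kg
Q = ṁ·Δh = 610.8 kg/h × 1501.7 kJ/kg = 917230 kJ/h
|Q| = 254.79 kW = 254790 W

Q = 255000 W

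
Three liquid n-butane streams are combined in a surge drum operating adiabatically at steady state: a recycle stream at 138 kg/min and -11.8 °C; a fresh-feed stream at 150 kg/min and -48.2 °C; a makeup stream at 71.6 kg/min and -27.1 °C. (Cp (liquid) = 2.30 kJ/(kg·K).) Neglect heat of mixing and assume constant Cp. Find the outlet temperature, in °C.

T_out = -30.0 °C

No heat crosses the boundary, so H_out = H_in.
T_out = Σ ṁᵢCp,ᵢTᵢ / Σ ṁᵢCp,ᵢ
      = -24837 / 827.08 = -30.03 °C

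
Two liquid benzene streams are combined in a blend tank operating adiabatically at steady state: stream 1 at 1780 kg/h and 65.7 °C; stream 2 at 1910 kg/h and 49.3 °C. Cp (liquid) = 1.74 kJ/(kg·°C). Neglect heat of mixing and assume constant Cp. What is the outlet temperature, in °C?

No heat crosses the boundary, so H_out = H_in.
Σ ṁᵢCp,ᵢTᵢ = 1780×1.74×65.7 + 1910×1.74×49.3 = 367330
Σ ṁᵢCp,ᵢ = 1780×1.74 + 1910×1.74 = 6420.6
T_out = 367330 / 6420.6 = 57.211 °C

T_out = 57.2 °C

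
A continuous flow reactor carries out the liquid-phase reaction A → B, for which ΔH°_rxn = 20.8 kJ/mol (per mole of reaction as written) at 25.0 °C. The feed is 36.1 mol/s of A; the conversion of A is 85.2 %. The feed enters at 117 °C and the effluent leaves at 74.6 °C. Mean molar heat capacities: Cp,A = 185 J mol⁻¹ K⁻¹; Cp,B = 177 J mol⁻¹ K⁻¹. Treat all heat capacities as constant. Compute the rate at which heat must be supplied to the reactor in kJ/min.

Extent of reaction ξ = 0.852 × 36.1 = 30.757 mol/s
Reaction term: ξ·ΔH°_rxn = 30.757 × 20.8 = 639.75 kJ/s
Sensible, feed 117→25 °C: -614.42 kJ/s
Outlet flows (mol/s): A 5.3428, B 30.757
Sensible, products 25→74.6 °C: 319.05 kJ/s
Q = ΔH = 344.38 kJ/s = 344.38 kW
Heat supplied = 20663 kJ/min

Q_in = 20700 kJ/min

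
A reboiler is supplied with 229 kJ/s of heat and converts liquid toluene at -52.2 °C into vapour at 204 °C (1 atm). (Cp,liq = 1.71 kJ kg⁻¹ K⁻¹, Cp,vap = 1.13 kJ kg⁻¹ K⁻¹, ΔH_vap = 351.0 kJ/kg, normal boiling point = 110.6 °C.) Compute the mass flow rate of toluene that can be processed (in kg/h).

ṁ = 1120 kg/h

Δh = 1.71×(110.6−-52.2) + 351.0 + 1.13×(204−110.6) = 734.93 kJ/kg
Q = 229 kJ/s = 229 kJ/s = 824400 kJ/h
ṁ = Q/Δh = 824400 / 734.93 = 1121.7 kg/h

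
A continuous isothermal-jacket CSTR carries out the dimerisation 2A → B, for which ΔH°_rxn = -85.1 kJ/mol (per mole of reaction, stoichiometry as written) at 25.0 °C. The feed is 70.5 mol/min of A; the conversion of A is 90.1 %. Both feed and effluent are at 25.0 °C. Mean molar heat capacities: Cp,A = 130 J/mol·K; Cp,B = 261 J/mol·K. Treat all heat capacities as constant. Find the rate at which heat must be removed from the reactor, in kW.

Q_out = 45.0 kW

Extent of reaction ξ = 0.901 × 70.5 / 2 = 31.76 mol/min
Reaction term: ξ·ΔH°_rxn = 31.76 × -85.1 = -2702.8 kJ/min
Q = ΔH = -2702.8 kJ/min = -45.047 kW
Heat removed = 45.047 kW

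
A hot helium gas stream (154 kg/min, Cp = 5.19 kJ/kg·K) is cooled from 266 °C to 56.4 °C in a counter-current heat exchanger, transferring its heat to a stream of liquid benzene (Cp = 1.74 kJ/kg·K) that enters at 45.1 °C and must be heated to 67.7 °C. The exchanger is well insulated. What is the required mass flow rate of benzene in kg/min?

ṁ_c = 4260 kg/min

Heat released by hot stream: Q = 154 × 5.19 × (266 − 56.4) = 167520 kJ/min
Energy balance on cold side (adiabatic exchanger): Q = ṁ_c·Cp_c·(T_c,out − T_c,in)
ṁ_c = 167520 / [1.74 × (67.7 − 45.1)] = 4260.1 kg/min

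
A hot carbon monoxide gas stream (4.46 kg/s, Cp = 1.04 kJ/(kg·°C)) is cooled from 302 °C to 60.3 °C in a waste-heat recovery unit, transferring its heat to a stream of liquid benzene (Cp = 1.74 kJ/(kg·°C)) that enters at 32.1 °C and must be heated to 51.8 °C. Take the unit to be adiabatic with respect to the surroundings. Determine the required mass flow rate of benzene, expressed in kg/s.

ṁ_c = 32.7 kg/s

Heat released by hot stream: Q = 4.46 × 1.04 × (302 − 60.3) = 1121.1 kJ/s
Energy balance on cold side (adiabatic exchanger): Q = ṁ_c·Cp_c·(T_c,out − T_c,in)
ṁ_c = 1121.1 / [1.74 × (51.8 − 32.1)] = 32.706 kg/s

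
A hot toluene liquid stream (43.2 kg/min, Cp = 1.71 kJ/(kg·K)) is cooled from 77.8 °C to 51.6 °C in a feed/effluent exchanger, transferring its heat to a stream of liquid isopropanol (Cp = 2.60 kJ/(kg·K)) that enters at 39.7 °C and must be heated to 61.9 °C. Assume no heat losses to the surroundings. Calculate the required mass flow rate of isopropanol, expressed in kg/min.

ṁ_c = 33.5 kg/min

Heat released by hot stream: Q = 43.2 × 1.71 × (77.8 − 51.6) = 1935.4 kJ/min
Energy balance on cold side (adiabatic exchanger): Q = ṁ_c·Cp_c·(T_c,out − T_c,in)
ṁ_c = 1935.4 / [2.60 × (61.9 − 39.7)] = 33.532 kg/min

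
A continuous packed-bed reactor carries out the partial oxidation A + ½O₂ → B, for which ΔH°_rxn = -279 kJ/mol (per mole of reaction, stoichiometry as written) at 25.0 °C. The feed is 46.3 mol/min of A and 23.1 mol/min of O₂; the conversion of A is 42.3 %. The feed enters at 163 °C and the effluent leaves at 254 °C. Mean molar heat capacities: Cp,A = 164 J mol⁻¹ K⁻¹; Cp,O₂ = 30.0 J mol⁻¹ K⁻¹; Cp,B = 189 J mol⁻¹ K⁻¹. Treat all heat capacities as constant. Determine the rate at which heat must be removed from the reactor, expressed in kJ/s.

Q_out = 77.8 kJ/s

Extent of reaction ξ = 0.423 × 46.3 = 19.585 mol/min
Reaction term: ξ·ΔH°_rxn = 19.585 × -279 = -5464.2 kJ/min
Sensible, feed 163→25 °C: -1143.5 kJ/min
Outlet flows (mol/min): A 26.715, O₂ 13.308, B 19.585
Sensible, products 25→254 °C: 1942.4 kJ/min
Q = ΔH = -4665.3 kJ/min = -77.755 kW
Heat removed = 77.755 kJ/s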